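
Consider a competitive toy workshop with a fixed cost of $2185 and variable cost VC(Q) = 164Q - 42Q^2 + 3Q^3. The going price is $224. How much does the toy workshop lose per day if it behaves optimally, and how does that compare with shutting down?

AVC = 164 - 42Q + 3Q^2; min AVC = $17 at Q = 7. Since P = $224 ≥ min AVC, the firm produces.
MC = 164 - 84Q + 9Q^2. Setting P = MC and taking the root on the rising branch gives Q* = 10.
TR = 224·10 = 2240. TC = 2185 + 440 = 2625. Profit = 2240 − 2625 = -$385.
Shutting down would mean losing the fixed cost of $2185, so operating at a loss of $385 is better by $1800.

Profit = -$385 at Q = 10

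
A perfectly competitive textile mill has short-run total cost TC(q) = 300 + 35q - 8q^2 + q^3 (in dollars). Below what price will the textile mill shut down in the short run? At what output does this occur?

$19 per unit, at q = 4

Short-run supply begins at min AVC. From VC = 35q - 8q^2 + q^3, AVC = 35 - 8q + q^2.
At the minimum of AVC, MC = AVC. MC = 35 - 16q + 3q^2; setting MC = AVC gives 2q^2 - 8q = 0, so q = 4. min AVC = 19.
So the shutdown price is $19.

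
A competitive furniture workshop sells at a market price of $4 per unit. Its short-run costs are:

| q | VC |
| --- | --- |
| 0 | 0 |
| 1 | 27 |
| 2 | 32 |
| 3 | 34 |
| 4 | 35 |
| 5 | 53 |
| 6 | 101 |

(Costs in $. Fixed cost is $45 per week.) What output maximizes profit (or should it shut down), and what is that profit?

q = 0 (shut down); profit = -$45

Tabulate TR − TC: q=0: -45; q=1: -68; q=2: -69; q=3: -67; q=4: -64; q=5: -78; q=6: -122.
Profit is highest at q = 0. Equivalently, the lowest AVC in the table is 35/4 ≈ $8.75 at q = 4, and P = $4 falls below it — price never covers variable cost, so the firm shuts down and loses only its fixed cost.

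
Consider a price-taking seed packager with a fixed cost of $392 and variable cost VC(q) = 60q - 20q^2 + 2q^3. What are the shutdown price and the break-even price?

Shutdown price = $10; break-even price = $74

AVC = 60 - 20q + 2q^2; minimized at q = 5, giving min AVC = $10. That is the shutdown price.
ATC = 392/q + 60 - 20q + 2q^2. Setting dATC/dq = −392/q^2 − 20 + 4q = 0 gives q = 7 (since 4·7^3 − 20·7^2 = 392).
min ATC = 392/7 + 60 − 20·7 + 2·7^2 = $74. That is the break-even price.
Between these two prices the firm operates at a loss; above $74 it earns a profit.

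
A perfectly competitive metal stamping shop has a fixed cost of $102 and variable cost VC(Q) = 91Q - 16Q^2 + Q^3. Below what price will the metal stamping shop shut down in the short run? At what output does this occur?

$27 per unit, at Q = 8

Short-run supply begins at min AVC. From VC = 91Q - 16Q^2 + Q^3, AVC = 91 - 16Q + Q^2.
At the minimum of AVC, MC = AVC. MC = 91 - 32Q + 3Q^2; setting MC = AVC gives 2Q^2 - 16Q = 0, so Q = 8. min AVC = 27.
The firm shuts down for any P below $27.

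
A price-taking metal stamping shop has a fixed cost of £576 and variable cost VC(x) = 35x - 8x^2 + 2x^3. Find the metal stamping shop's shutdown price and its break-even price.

Shutdown price = min AVC. AVC = 35 - 8x + 2x^2, with vertex at x = 2 and minimum £27.
ATC = 576/x + 35 - 8x + 2x^2. Setting dATC/dx = −576/x^2 − 8 + 4x = 0 gives x = 6 (since 4·6^3 − 8·6^2 = 576).
min ATC = 576/6 + 35 − 8·6 + 2·6^2 = £155. That is the break-even price.
Between these two prices the firm operates at a loss; above £155 it earns a profit.

Shutdown price = £27; break-even price = £155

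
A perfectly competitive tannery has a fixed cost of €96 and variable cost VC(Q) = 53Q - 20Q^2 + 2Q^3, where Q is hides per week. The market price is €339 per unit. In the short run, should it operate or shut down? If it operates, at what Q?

From TC, MC = TC'(Q) = 53 - 40Q + 6Q^2 and AVC = VC/Q = 53 - 20Q + 2Q^2.
The AVC parabola has its vertex at Q = 20/4 = 5, where AVC = 53 - 20·5 + 2·5^2 = €3.
Since P = €339 ≥ min AVC = €3, price covers variable cost and the firm should produce.
P = MC gives -286 - 40Q + 6Q^2 = 0, with roots -13/3 and 11. Take the larger (rising MC): Q* = 11.
Check: AVC at Q = 11 is €75 ≤ P, so revenue covers variable cost.
Profit = P·Q − TC = 339·11 − 921 = €2808.

Produce at Q = 11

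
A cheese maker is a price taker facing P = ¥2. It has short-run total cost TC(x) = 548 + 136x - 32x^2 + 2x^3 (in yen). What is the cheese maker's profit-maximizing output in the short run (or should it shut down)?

From TC, MC = TC'(x) = 136 - 64x + 6x^2 and AVC = VC/x = 136 - 32x + 2x^2.
AVC is minimized where dAVC/dx = -32 + 4x = 0, at x = 8; min AVC = 136 - 32·8 + 2·8^2 = ¥8.
Since P = ¥2 < min AVC = ¥8, price fails to cover variable cost at any output.
Shutting down limits the loss to fixed cost, ¥548.

Shut down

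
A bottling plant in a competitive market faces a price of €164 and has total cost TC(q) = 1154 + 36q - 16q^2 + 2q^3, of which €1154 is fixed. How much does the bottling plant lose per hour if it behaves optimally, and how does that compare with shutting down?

AVC = 36 - 16q + 2q^2 has its minimum €4 at q = 4; price €164 clears that bar, so the firm operates.
MC = 36 - 32q + 6q^2. Setting P = MC and taking the root on the rising branch gives q* = 8.
TR = 164·8 = 1312. TC = 1154 + 288 = 1442. Profit = 1312 − 1442 = -€130.
Shutting down would mean losing the fixed cost of €1154, so operating at a loss of €130 is better by €1024.

Profit = -€130 at q = 8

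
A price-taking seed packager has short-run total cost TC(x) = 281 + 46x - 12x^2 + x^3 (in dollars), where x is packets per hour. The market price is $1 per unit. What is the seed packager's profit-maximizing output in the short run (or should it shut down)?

Strip out fixed cost: VC = 46x - 12x^2 + x^3. Then AVC = 46 - 12x + x^2 and MC = 46 - 24x + 3x^2.
AVC hits its minimum where MC = AVC, at x = 6, giving min AVC = 46 - 12·6 + 6^2 = $10.
P = $1 lies below min AVC = $10; no output level covers variable cost.
The firm minimizes its loss by shutting down and losing only its fixed cost of $281.

Shut down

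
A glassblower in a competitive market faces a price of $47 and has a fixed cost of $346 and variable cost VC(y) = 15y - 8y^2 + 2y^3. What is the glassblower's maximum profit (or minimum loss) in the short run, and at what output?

AVC = 15 - 8y + 2y^2; min AVC = $7 at y = 2. Since P = $47 ≥ min AVC, the firm produces.
With MC = 15 - 16y + 6y^2, P = MC on the upward-sloping part at y* = 4.
TR = 47·4 = 188. TC = 346 + 60 = 406. Profit = 188 − 406 = -$218.
Shutting down would mean losing the fixed cost of $346, so operating at a loss of $218 is better by $128.

Profit = -$218 at y = 4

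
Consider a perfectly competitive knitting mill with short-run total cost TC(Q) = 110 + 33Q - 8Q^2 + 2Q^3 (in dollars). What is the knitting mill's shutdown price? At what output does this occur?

$25 per unit, at Q = 2

The shutdown price is the minimum of AVC. VC = 33Q - 8Q^2 + 2Q^3, so AVC = 33 - 8Q + 2Q^2.
dAVC/dQ = -8 + 4Q = 0 gives Q = 2. min AVC = 33 - 8·2 + 2·2^2 = 25.
The firm shuts down for any P below $25.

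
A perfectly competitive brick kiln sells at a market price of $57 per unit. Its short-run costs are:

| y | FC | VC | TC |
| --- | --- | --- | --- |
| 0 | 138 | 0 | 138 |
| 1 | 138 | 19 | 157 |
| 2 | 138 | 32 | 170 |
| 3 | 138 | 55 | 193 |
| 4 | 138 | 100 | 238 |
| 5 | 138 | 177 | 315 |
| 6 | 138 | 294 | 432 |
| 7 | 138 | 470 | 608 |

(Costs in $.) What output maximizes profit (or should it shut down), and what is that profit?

y = 4; profit = -$10

Tabulate TR − TC: y=0: -138; y=1: -100; y=2: -56; y=3: -22; y=4: -10; y=5: -30; y=6: -90; y=7: -209.
Profit is maximized at y = 4. AVC there is 100/4 = $25 ≤ P, so producing beats shutting down (which would give -$138).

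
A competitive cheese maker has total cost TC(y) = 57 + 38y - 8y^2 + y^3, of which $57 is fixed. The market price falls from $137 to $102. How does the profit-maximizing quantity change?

AVC = 38 - 8y + y^2, minimized at y = 4 where min AVC = $22. MC = 38 - 16y + 3y^2.
With P = $137 above the shutdown price, P = MC gives y = 9.
At P = $102 ≥ min AVC, set P = MC: y = 8. The firm stays open but cuts output.

Output falls from 9 to 8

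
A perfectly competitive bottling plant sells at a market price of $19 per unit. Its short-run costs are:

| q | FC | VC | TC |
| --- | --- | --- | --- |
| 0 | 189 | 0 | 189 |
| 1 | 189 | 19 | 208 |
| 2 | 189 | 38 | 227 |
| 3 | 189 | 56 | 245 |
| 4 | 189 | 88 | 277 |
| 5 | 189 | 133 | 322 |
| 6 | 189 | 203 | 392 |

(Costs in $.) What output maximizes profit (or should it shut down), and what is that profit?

Tabulate TR − TC: q=0: -189; q=1: -189; q=2: -189; q=3: -188; q=4: -201; q=5: -227; q=6: -278.
Profit is maximized at q = 3. AVC there is 56/3 = $18.67 ≤ P, so producing beats shutting down (which would give -$189).

q = 3; profit = -$188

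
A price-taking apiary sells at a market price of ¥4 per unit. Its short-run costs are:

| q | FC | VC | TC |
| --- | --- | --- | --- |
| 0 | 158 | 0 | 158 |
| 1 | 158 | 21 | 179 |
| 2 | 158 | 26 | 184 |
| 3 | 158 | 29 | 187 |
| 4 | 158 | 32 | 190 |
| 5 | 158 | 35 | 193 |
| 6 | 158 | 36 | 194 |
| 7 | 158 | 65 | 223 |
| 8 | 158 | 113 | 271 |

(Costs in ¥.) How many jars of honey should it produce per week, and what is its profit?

Tabulate TR − TC: q=0: -158; q=1: -175; q=2: -176; q=3: -175; q=4: -174; q=5: -173; q=6: -170; q=7: -195; q=8: -239.
Profit is highest at q = 0. Equivalently, the lowest AVC in the table is 36/6 ≈ ¥6 at q = 6, and P = ¥4 falls below it — price never covers variable cost, so the firm shuts down and loses only its fixed cost.

q = 0 (shut down); profit = -¥158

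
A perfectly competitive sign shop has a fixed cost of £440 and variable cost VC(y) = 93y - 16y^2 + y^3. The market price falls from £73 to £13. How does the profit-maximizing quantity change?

AVC = 93 - 16y + y^2, minimized at y = 8 where min AVC = £29. MC = 93 - 32y + 3y^2.
At P = £73 ≥ min AVC, set P = MC on the rising branch: y = 10.
At P = £13 < min AVC = £29, price no longer covers variable cost at any output, so the firm shuts down: y = 0.

Output falls from 10 to 0 (the firm shuts down)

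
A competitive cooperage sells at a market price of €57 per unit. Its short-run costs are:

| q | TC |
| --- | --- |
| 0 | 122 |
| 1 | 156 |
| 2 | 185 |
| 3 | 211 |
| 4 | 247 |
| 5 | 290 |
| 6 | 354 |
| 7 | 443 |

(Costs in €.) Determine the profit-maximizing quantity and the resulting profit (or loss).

q = 5; profit = -€5

Compute π = P·q − TC at each output: q=0: -122; q=1: -99; q=2: -71; q=3: -40; q=4: -19; q=5: -5; q=6: -12; q=7: -44.
Profit is maximized at q = 5. AVC there is 168/5 = €33.60 ≤ P, so producing beats shutting down (which would give -€122).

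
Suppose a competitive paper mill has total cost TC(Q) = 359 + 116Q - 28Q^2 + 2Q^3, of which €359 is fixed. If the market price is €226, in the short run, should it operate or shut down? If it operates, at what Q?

Produce at Q = 11

Strip out fixed cost: VC = 116Q - 28Q^2 + 2Q^3. Then AVC = 116 - 28Q + 2Q^2 and MC = 116 - 56Q + 6Q^2.
AVC hits its minimum where MC = AVC, at Q = 7, giving min AVC = 116 - 28·7 + 2·7^2 = €18.
Since P = €226 ≥ min AVC = €18, price covers variable cost and the firm should produce.
Set P = MC: 226 = 116 - 56Q + 6Q^2 → -110 - 56Q + 6Q^2 = 0. The roots are Q = -5/3 and Q = 11; the profit-maximizing output is on the rising part of MC, so Q* = 11.
Check: AVC at Q = 11 is €50 ≤ P, so revenue covers variable cost.
Profit = P·Q − TC = 226·11 − 909 = €1577.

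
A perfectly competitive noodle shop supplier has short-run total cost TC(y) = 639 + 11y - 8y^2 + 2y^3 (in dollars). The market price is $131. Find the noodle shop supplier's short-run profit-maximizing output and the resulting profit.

Profit = -$63 at y = 6

AVC = 11 - 8y + 2y^2 has its minimum $3 at y = 2; price $131 clears that bar, so the firm operates.
With MC = 11 - 16y + 6y^2, P = MC on the upward-sloping part at y* = 6.
TR = 131·6 = 786. TC = 639 + 210 = 849. Profit = 786 − 849 = -$63.
That loss of $63 beats the $639 the firm would lose by shutting down; producing recovers $576 of fixed cost.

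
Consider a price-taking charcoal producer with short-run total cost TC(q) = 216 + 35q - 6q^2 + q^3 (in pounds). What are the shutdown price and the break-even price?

Shutdown price = min AVC. AVC = 35 - 6q + q^2, with vertex at q = 3 and minimum £26.
ATC = 216/q + 35 - 6q + q^2. Setting dATC/dq = −216/q^2 − 6 + 2q = 0 gives q = 6 (since 2·6^3 − 6·6^2 = 216).
min ATC = 216/6 + 35 − 6·6 + 6^2 = £71. That is the break-even price.
Between these two prices the firm operates at a loss; above £71 it earns a profit.

Shutdown price = £26; break-even price = £71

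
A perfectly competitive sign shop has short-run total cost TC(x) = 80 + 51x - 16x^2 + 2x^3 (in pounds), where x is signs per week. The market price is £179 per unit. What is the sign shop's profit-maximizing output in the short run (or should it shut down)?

From TC, MC = TC'(x) = 51 - 32x + 6x^2 and AVC = VC/x = 51 - 16x + 2x^2.
The AVC parabola has its vertex at x = 16/4 = 4, where AVC = 51 - 16·4 + 2·4^2 = £19.
Because £179 ≥ £19, revenue can cover variable cost; the firm operates.
Solving P = MC: -128 - 32x + 6x^2 = 0 ⇒ x = -8/3 or 8. On the upward-sloping branch, x* = 8.
Check: AVC at x = 8 is £51 ≤ P, so revenue covers variable cost.
Profit = P·x − TC = 179·8 − 488 = £944.

Produce at x = 8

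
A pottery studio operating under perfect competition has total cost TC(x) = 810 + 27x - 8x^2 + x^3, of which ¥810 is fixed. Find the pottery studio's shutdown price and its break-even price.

AVC = 27 - 8x + x^2; minimized at x = 4, giving min AVC = ¥11. That is the shutdown price.
ATC = 810/x + 27 - 8x + x^2. Setting dATC/dx = −810/x^2 − 8 + 2x = 0 gives x = 9 (since 2·9^3 − 8·9^2 = 810).
min ATC = 810/9 + 27 − 8·9 + 9^2 = ¥126. That is the break-even price.
For ¥11 ≤ P < ¥126 the firm produces at a loss; below ¥11 it shuts down.

Shutdown price = ¥11; break-even price = ¥126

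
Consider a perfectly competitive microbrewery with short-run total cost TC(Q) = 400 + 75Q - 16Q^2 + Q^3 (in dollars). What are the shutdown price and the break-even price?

Shutdown price = min AVC. AVC = 75 - 16Q + Q^2, with vertex at Q = 8 and minimum $11.
ATC = 400/Q + 75 - 16Q + Q^2. Setting dATC/dQ = −400/Q^2 − 16 + 2Q = 0 gives Q = 10 (since 2·10^3 − 16·10^2 = 400).
min ATC = 400/10 + 75 − 16·10 + 10^2 = $55. That is the break-even price.
For $11 ≤ P < $55 the firm produces at a loss; below $11 it shuts down.

Shutdown price = $11; break-even price = $55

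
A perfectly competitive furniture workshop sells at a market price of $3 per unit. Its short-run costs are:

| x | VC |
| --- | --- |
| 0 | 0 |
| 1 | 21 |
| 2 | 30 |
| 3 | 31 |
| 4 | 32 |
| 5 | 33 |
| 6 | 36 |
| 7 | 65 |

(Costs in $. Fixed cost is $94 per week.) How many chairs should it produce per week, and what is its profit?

x = 0 (shut down); profit = -$94

Compute π = P·x − TC at each output: x=0: -94; x=1: -112; x=2: -118; x=3: -116; x=4: -114; x=5: -112; x=6: -112; x=7: -138.
Profit is highest at x = 0. Equivalently, the lowest AVC in the table is 36/6 ≈ $6 at x = 6, and P = $3 falls below it — price never covers variable cost, so the firm shuts down and loses only its fixed cost.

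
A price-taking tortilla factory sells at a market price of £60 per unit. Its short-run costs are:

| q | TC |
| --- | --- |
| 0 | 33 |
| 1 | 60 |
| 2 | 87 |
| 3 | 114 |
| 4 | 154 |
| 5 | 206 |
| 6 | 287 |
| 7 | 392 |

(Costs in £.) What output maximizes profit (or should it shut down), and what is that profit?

q = 5; profit = £94

Compute π = P·q − TC at each output: q=0: -33; q=1: 0; q=2: 33; q=3: 66; q=4: 86; q=5: 94; q=6: 73; q=7: 28.
Profit is maximized at q = 5. AVC there is 173/5 = £34.60 ≤ P, so producing beats shutting down (which would give -£33).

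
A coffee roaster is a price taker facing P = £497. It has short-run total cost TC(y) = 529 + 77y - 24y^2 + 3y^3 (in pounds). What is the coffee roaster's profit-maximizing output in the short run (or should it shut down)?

Produce at y = 10

Strip out fixed cost: VC = 77y - 24y^2 + 3y^3. Then AVC = 77 - 24y + 3y^2 and MC = 77 - 48y + 9y^2.
The AVC parabola has its vertex at y = 24/6 = 4, where AVC = 77 - 24·4 + 3·4^2 = £29.
Since P = £497 ≥ min AVC = £29, price covers variable cost and the firm should produce.
P = MC gives -420 - 48y + 9y^2 = 0, with roots -14/3 and 10. Take the larger (rising MC): y* = 10.
Check: AVC at y = 10 is £137 ≤ P, so revenue covers variable cost.
Profit = P·y − TC = 497·10 − 1899 = £3071.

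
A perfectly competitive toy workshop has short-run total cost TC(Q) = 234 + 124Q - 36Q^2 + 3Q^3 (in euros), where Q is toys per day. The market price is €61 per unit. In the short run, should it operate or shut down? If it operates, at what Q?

Produce at Q = 7

Strip out fixed cost: VC = 124Q - 36Q^2 + 3Q^3. Then AVC = 124 - 36Q + 3Q^2 and MC = 124 - 72Q + 9Q^2.
The AVC parabola has its vertex at Q = 36/6 = 6, where AVC = 124 - 36·6 + 3·6^2 = €16.
Because €61 ≥ €16, revenue can cover variable cost; the firm operates.
Set P = MC: 61 = 124 - 72Q + 9Q^2 → 63 - 72Q + 9Q^2 = 0. The roots are Q = 1 and Q = 7; the profit-maximizing output is on the rising part of MC, so Q* = 7.
Check: AVC at Q = 7 is €19 ≤ P, so revenue covers variable cost.
Profit = P·Q − TC = 61·7 − 367 = €60.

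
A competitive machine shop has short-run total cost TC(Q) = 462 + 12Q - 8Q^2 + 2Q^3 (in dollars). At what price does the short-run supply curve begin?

$4 per unit

Short-run supply begins at min AVC. From VC = 12Q - 8Q^2 + 2Q^3, AVC = 12 - 8Q + 2Q^2.
At the minimum of AVC, MC = AVC. MC = 12 - 16Q + 6Q^2; setting MC = AVC gives 4Q^2 - 8Q = 0, so Q = 2. min AVC = 4.
So the shutdown price is $4.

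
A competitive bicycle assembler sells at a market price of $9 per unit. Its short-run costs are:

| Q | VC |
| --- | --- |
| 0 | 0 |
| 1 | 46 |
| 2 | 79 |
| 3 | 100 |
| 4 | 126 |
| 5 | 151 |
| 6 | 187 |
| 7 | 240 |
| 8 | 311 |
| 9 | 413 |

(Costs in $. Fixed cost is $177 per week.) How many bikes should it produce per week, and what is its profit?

Q = 0 (shut down); profit = -$177

Profit at each row (π = 9Q − TC): Q=0: -177; Q=1: -214; Q=2: -238; Q=3: -250; Q=4: -267; Q=5: -283; Q=6: -310; Q=7: -354; Q=8: -416; Q=9: -509.
Profit is highest at Q = 0. Equivalently, the lowest AVC in the table is 151/5 ≈ $30.20 at Q = 5, and P = $9 falls below it — price never covers variable cost, so the firm shuts down and loses only its fixed cost.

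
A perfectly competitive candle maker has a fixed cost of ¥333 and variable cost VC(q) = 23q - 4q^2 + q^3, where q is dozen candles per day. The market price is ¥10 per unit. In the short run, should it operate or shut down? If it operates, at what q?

From TC, MC = TC'(q) = 23 - 8q + 3q^2 and AVC = VC/q = 23 - 4q + q^2.
The AVC parabola has its vertex at q = 4/2 = 2, where AVC = 23 - 4·2 + 2^2 = ¥19.
Since P = ¥10 < min AVC = ¥19, price fails to cover variable cost at any output.
Best response: produce nothing and absorb the ¥333 fixed cost.

Shut down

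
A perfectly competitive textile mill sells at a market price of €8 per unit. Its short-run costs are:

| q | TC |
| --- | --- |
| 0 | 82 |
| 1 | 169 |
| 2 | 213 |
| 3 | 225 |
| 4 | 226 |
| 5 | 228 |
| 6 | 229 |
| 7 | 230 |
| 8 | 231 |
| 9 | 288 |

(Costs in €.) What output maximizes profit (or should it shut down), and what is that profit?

q = 0 (shut down); profit = -€82

Compute π = P·q − TC at each output: q=0: -82; q=1: -161; q=2: -197; q=3: -201; q=4: -194; q=5: -188; q=6: -181; q=7: -174; q=8: -167; q=9: -216.
Profit is highest at q = 0. Equivalently, the lowest AVC in the table is 149/8 ≈ €18.62 at q = 8, and P = €8 falls below it — price never covers variable cost, so the firm shuts down and loses only its fixed cost.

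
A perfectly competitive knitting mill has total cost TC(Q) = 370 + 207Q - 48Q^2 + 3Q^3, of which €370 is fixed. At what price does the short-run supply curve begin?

€15 per unit

The shutdown price is the minimum of AVC. VC = 207Q - 48Q^2 + 3Q^3, so AVC = 207 - 48Q + 3Q^2.
dAVC/dQ = -48 + 6Q = 0 gives Q = 8. min AVC = 207 - 48·8 + 3·8^2 = 15.
The firm shuts down for any P below €15.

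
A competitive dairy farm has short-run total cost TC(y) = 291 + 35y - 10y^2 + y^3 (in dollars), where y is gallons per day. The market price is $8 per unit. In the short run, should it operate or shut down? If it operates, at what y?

Shut down

Strip out fixed cost: VC = 35y - 10y^2 + y^3. Then AVC = 35 - 10y + y^2 and MC = 35 - 20y + 3y^2.
The AVC parabola has its vertex at y = 10/2 = 5, where AVC = 35 - 10·5 + 5^2 = $10.
P = $8 lies below min AVC = $10; no output level covers variable cost.
Shutting down limits the loss to fixed cost, $291.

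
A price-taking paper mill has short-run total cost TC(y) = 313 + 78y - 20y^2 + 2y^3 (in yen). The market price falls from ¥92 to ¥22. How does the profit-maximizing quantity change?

Output falls from 7 to 0 (the firm shuts down)

MC = 78 - 40y + 6y^2; the shutdown threshold is min AVC = ¥28 (at y = 5).
At P = ¥92 ≥ min AVC, set P = MC on the rising branch: y = 7.
At P = ¥22 < min AVC = ¥28, price no longer covers variable cost at any output, so the firm shuts down: y = 0.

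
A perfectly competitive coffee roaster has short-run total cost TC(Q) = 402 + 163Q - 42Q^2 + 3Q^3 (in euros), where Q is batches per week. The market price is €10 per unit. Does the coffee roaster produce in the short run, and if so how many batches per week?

From TC, MC = TC'(Q) = 163 - 84Q + 9Q^2 and AVC = VC/Q = 163 - 42Q + 3Q^2.
AVC hits its minimum where MC = AVC, at Q = 7, giving min AVC = 163 - 42·7 + 3·7^2 = €16.
P = €10 lies below min AVC = €16; no output level covers variable cost.
The firm minimizes its loss by shutting down and losing only its fixed cost of €402.

Shut down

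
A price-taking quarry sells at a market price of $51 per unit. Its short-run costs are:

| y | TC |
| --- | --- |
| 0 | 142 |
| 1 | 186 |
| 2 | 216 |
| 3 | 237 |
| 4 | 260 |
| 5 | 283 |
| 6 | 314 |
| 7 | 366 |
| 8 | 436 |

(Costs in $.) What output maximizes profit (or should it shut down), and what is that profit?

Tabulate TR − TC: y=0: -142; y=1: -135; y=2: -114; y=3: -84; y=4: -56; y=5: -28; y=6: -8; y=7: -9; y=8: -28.
Profit is maximized at y = 6. AVC there is 172/6 = $28.67 ≤ P, so producing beats shutting down (which would give -$142).

y = 6; profit = -$8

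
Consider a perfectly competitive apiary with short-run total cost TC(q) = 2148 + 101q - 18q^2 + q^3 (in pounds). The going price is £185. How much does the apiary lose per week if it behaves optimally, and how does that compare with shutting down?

AVC = 101 - 18q + q^2 has its minimum £20 at q = 9; price £185 clears that bar, so the firm operates.
With MC = 101 - 36q + 3q^2, P = MC on the upward-sloping part at q* = 14.
TR = 185·14 = 2590. TC = 2148 + 630 = 2778. Profit = 2590 − 2778 = -£188.
That loss of £188 beats the £2148 the firm would lose by shutting down; producing recovers £1960 of fixed cost.

Profit = -£188 at q = 14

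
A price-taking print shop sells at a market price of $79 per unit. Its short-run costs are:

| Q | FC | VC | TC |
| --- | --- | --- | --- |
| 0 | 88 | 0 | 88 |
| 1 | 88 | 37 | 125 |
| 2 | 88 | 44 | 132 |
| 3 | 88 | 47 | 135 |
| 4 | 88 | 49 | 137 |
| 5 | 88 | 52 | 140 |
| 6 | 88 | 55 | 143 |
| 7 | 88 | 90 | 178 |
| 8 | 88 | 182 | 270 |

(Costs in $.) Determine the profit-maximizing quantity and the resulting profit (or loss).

Profit at each row (π = 79Q − TC): Q=0: -88; Q=1: -46; Q=2: 26; Q=3: 102; Q=4: 179; Q=5: 255; Q=6: 331; Q=7: 375; Q=8: 362.
Profit is maximized at Q = 7. AVC there is 90/7 = $12.86 ≤ P, so producing beats shutting down (which would give -$88).

Q = 7; profit = $375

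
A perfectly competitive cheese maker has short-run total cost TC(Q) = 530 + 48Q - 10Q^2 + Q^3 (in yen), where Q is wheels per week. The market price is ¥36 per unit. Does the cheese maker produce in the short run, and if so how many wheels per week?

Produce at Q = 6

Strip out fixed cost: VC = 48Q - 10Q^2 + Q^3. Then AVC = 48 - 10Q + Q^2 and MC = 48 - 20Q + 3Q^2.
The AVC parabola has its vertex at Q = 10/2 = 5, where AVC = 48 - 10·5 + 5^2 = ¥23.
P = ¥36 exceeds min AVC = ¥23, so the firm stays open.
Solving P = MC: 12 - 20Q + 3Q^2 = 0 ⇒ Q = 2/3 or 6. On the upward-sloping branch, Q* = 6.
Check: AVC at Q = 6 is ¥24 ≤ P, so revenue covers variable cost.
Profit = P·Q − TC = 36·6 − 674 = -¥458, a loss, but smaller than the ¥530 fixed cost the firm would lose by shutting down.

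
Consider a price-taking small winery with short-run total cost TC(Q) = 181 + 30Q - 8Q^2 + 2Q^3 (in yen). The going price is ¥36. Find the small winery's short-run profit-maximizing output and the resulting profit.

AVC = 30 - 8Q + 2Q^2; min AVC = ¥22 at Q = 2. Since P = ¥36 ≥ min AVC, the firm produces.
MC = 30 - 16Q + 6Q^2. Setting P = MC and taking the root on the rising branch gives Q* = 3.
TR = 36·3 = 108. TC = 181 + 72 = 253. Profit = 108 − 253 = -¥145.
Shutting down would mean losing the fixed cost of ¥181, so operating at a loss of ¥145 is better by ¥36.

Profit = -¥145 at Q = 3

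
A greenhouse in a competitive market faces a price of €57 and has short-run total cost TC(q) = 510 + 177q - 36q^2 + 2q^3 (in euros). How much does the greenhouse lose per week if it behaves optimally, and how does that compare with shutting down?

AVC = 177 - 36q + 2q^2 has its minimum €15 at q = 9; price €57 clears that bar, so the firm operates.
MC = 177 - 72q + 6q^2. Setting P = MC and taking the root on the rising branch gives q* = 10.
TR = 57·10 = 570. TC = 510 + 170 = 680. Profit = 570 − 680 = -€110.
By producing, the firm covers all variable cost plus €400 of fixed cost; shutting down would lose the full €510.

Profit = -€110 at q = 10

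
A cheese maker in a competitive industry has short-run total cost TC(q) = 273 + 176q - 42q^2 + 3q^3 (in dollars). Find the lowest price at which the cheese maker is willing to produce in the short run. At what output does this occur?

$29 per unit, at q = 7

Short-run supply begins at min AVC. From VC = 176q - 42q^2 + 3q^3, AVC = 176 - 42q + 3q^2.
At the minimum of AVC, MC = AVC. MC = 176 - 84q + 9q^2; setting MC = AVC gives 6q^2 - 42q = 0, so q = 7. min AVC = 29.
The firm shuts down for any P below $29.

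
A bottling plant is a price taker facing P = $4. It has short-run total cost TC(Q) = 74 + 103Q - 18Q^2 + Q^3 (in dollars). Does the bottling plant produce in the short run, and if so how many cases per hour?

Shut down

Strip out fixed cost: VC = 103Q - 18Q^2 + Q^3. Then AVC = 103 - 18Q + Q^2 and MC = 103 - 36Q + 3Q^2.
AVC is minimized where dAVC/dQ = -18 + 2Q = 0, at Q = 9; min AVC = 103 - 18·9 + 9^2 = $22.
P = $4 lies below min AVC = $22; no output level covers variable cost.
Best response: produce nothing and absorb the $74 fixed cost.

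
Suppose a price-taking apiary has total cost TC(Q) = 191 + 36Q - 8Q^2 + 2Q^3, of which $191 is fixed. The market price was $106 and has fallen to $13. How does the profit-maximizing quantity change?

AVC = 36 - 8Q + 2Q^2, minimized at Q = 2 where min AVC = $28. MC = 36 - 16Q + 6Q^2.
At P = $106 ≥ min AVC, set P = MC on the rising branch: Q = 5.
At P = $13 < min AVC = $28, price no longer covers variable cost at any output, so the firm shuts down: Q = 0.

Output falls from 5 to 0 (the firm shuts down)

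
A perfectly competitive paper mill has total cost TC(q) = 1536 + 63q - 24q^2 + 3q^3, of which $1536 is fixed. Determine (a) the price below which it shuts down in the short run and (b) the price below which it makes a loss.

Shutdown price = $15; break-even price = $255

Shutdown price = min AVC. AVC = 63 - 24q + 3q^2, with vertex at q = 4 and minimum $15.
ATC = 1536/q + 63 - 24q + 3q^2. Setting dATC/dq = −1536/q^2 − 24 + 6q = 0 gives q = 8 (since 6·8^3 − 24·8^2 = 1536).
min ATC = 1536/8 + 63 − 24·8 + 3·8^2 = $255. That is the break-even price.
For $15 ≤ P < $255 the firm produces at a loss; below $15 it shuts down.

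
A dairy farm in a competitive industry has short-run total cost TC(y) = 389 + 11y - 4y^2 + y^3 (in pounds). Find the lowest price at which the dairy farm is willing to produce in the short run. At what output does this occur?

£7 per unit, at y = 2

The firm shuts down when price falls below the minimum of average variable cost. AVC = VC/y = 11 - 4y + y^2.
dAVC/dy = -4 + 2y = 0 gives y = 2. min AVC = 11 - 4·2 + 2^2 = 7.
For P < £7 the firm produces nothing.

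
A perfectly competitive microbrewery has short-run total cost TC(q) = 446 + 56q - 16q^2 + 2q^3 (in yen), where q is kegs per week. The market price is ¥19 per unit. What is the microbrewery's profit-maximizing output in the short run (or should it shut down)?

From TC, MC = TC'(q) = 56 - 32q + 6q^2 and AVC = VC/q = 56 - 16q + 2q^2.
AVC is minimized where dAVC/dq = -16 + 4q = 0, at q = 4; min AVC = 56 - 16·4 + 2·4^2 = ¥24.
Since P = ¥19 < min AVC = ¥24, price fails to cover variable cost at any output.
Best response: produce nothing and absorb the ¥446 fixed cost.

Shut down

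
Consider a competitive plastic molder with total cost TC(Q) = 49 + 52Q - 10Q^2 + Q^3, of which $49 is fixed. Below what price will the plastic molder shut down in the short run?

The shutdown price is the minimum of AVC. VC = 52Q - 10Q^2 + Q^3, so AVC = 52 - 10Q + Q^2.
dAVC/dQ = -10 + 2Q = 0 gives Q = 5. min AVC = 52 - 10·5 + 5^2 = 27.
For P < $27 the firm produces nothing.

$27 per unit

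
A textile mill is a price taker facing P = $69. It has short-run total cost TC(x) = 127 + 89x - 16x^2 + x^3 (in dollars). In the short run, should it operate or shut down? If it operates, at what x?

From TC, MC = TC'(x) = 89 - 32x + 3x^2 and AVC = VC/x = 89 - 16x + x^2.
The AVC parabola has its vertex at x = 16/2 = 8, where AVC = 89 - 16·8 + 8^2 = $25.
Because $69 ≥ $25, revenue can cover variable cost; the firm operates.
Set P = MC: 69 = 89 - 32x + 3x^2 → 20 - 32x + 3x^2 = 0. The roots are x = 2/3 and x = 10; the profit-maximizing output is on the rising part of MC, so x* = 10.
Check: AVC at x = 10 is $29 ≤ P, so revenue covers variable cost.
Profit = P·x − TC = 69·10 − 417 = $273.

Produce at x = 10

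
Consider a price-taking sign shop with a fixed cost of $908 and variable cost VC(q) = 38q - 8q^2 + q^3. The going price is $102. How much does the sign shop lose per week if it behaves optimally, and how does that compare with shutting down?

AVC = 38 - 8q + q^2 has its minimum $22 at q = 4; price $102 clears that bar, so the firm operates.
MC = 38 - 16q + 3q^2. Setting P = MC and taking the root on the rising branch gives q* = 8.
TR = 102·8 = 816. TC = 908 + 304 = 1212. Profit = 816 − 1212 = -$396.
That loss of $396 beats the $908 the firm would lose by shutting down; producing recovers $512 of fixed cost.

Profit = -$396 at q = 8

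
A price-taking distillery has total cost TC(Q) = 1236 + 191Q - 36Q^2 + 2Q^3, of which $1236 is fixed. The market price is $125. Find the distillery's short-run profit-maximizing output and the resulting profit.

AVC = 191 - 36Q + 2Q^2; min AVC = $29 at Q = 9. Since P = $125 ≥ min AVC, the firm produces.
With MC = 191 - 72Q + 6Q^2, P = MC on the upward-sloping part at Q* = 11.
TR = 125·11 = 1375. TC = 1236 + 407 = 1643. Profit = 1375 − 1643 = -$268.
By producing, the firm covers all variable cost plus $968 of fixed cost; shutting down would lose the full $1236.

Profit = -$268 at Q = 11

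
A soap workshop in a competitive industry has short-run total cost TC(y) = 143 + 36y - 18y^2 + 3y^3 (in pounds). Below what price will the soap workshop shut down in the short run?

£9 per unit

The shutdown price is the minimum of AVC. VC = 36y - 18y^2 + 3y^3, so AVC = 36 - 18y + 3y^2.
dAVC/dy = -18 + 6y = 0 gives y = 3. min AVC = 36 - 18·3 + 3·3^2 = 9.
The firm shuts down for any P below £9.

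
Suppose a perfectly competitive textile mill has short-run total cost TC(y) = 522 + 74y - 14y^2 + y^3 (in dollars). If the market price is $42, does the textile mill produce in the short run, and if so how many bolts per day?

From TC, MC = TC'(y) = 74 - 28y + 3y^2 and AVC = VC/y = 74 - 14y + y^2.
AVC hits its minimum where MC = AVC, at y = 7, giving min AVC = 74 - 14·7 + 7^2 = $25.
Since P = $42 ≥ min AVC = $25, price covers variable cost and the firm should produce.
Solving P = MC: 32 - 28y + 3y^2 = 0 ⇒ y = 4/3 or 8. On the upward-sloping branch, y* = 8.
Check: AVC at y = 8 is $26 ≤ P, so revenue covers variable cost.
Profit = P·y − TC = 42·8 − 730 = -$394, a loss, but smaller than the $522 fixed cost the firm would lose by shutting down.

Produce at y = 8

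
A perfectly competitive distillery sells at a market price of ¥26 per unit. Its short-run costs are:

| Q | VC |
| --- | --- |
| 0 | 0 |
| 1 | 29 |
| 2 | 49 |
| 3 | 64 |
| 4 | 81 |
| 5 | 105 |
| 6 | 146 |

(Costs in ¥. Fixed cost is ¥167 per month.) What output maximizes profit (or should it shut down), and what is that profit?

Tabulate TR − TC: Q=0: -167; Q=1: -170; Q=2: -164; Q=3: -153; Q=4: -144; Q=5: -142; Q=6: -157.
Profit is maximized at Q = 5. AVC there is 105/5 = ¥21 ≤ P, so producing beats shutting down (which would give -¥167).

Q = 5; profit = -¥142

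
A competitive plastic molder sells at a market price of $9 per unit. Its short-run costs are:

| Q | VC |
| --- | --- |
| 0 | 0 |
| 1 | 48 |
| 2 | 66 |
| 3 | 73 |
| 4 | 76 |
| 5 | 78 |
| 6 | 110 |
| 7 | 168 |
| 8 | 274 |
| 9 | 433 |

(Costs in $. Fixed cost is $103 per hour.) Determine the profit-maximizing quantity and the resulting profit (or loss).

Tabulate TR − TC: Q=0: -103; Q=1: -142; Q=2: -151; Q=3: -149; Q=4: -143; Q=5: -136; Q=6: -159; Q=7: -208; Q=8: -305; Q=9: -455.
Profit is highest at Q = 0. Equivalently, the lowest AVC in the table is 78/5 ≈ $15.60 at Q = 5, and P = $9 falls below it — price never covers variable cost, so the firm shuts down and loses only its fixed cost.

Q = 0 (shut down); profit = -$103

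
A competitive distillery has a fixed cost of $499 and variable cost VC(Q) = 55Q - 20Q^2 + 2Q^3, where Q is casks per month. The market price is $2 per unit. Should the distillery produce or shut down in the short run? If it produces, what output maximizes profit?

Shut down

Variable cost is VC = 55Q - 20Q^2 + 2Q^3, so AVC = VC/Q = 55 - 20Q + 2Q^2 and MC = dTC/dQ = 55 - 40Q + 6Q^2.
AVC hits its minimum where MC = AVC, at Q = 5, giving min AVC = 55 - 20·5 + 2·5^2 = $5.
With P < min AVC ($2 < $5), every unit sold adds to the loss.
Shutting down limits the loss to fixed cost, $499.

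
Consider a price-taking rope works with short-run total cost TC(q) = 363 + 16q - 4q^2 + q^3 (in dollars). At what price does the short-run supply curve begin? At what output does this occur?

$12 per unit, at q = 2

The shutdown price is the minimum of AVC. VC = 16q - 4q^2 + q^3, so AVC = 16 - 4q + q^2.
At the minimum of AVC, MC = AVC. MC = 16 - 8q + 3q^2; setting MC = AVC gives 2q^2 - 4q = 0, so q = 2. min AVC = 12.
For P < $12 the firm produces nothing.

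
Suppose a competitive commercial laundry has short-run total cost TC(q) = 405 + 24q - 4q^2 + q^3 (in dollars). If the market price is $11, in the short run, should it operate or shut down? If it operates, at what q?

Shut down

From TC, MC = TC'(q) = 24 - 8q + 3q^2 and AVC = VC/q = 24 - 4q + q^2.
The AVC parabola has its vertex at q = 4/2 = 2, where AVC = 24 - 4·2 + 2^2 = $20.
P = $11 lies below min AVC = $20; no output level covers variable cost.
The firm minimizes its loss by shutting down and losing only its fixed cost of $405.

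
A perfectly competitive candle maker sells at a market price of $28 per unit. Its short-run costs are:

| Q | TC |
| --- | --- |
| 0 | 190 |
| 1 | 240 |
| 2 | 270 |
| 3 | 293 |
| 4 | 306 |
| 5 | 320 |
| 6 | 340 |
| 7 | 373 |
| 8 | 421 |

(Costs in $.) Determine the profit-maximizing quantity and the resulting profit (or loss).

Compute π = P·Q − TC at each output: Q=0: -190; Q=1: -212; Q=2: -214; Q=3: -209; Q=4: -194; Q=5: -180; Q=6: -172; Q=7: -177; Q=8: -197.
Profit is maximized at Q = 6. AVC there is 150/6 = $25 ≤ P, so producing beats shutting down (which would give -$190).

Q = 6; profit = -$172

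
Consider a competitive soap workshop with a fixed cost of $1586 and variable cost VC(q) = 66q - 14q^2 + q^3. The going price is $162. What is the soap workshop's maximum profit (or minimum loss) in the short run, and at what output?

AVC = 66 - 14q + q^2; min AVC = $17 at q = 7. Since P = $162 ≥ min AVC, the firm produces.
MC = 66 - 28q + 3q^2. Setting P = MC and taking the root on the rising branch gives q* = 12.
TR = 162·12 = 1944. TC = 1586 + 504 = 2090. Profit = 1944 − 2090 = -$146.
By producing, the firm covers all variable cost plus $1440 of fixed cost; shutting down would lose the full $1586.

Profit = -$146 at q = 12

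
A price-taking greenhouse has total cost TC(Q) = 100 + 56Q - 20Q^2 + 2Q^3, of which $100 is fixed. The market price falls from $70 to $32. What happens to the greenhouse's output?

Output falls from 7 to 6

MC = 56 - 40Q + 6Q^2; the shutdown threshold is min AVC = $6 (at Q = 5).
With P = $70 above the shutdown price, P = MC gives Q = 7.
At P = $32 ≥ min AVC, set P = MC: Q = 6. The firm stays open but cuts output.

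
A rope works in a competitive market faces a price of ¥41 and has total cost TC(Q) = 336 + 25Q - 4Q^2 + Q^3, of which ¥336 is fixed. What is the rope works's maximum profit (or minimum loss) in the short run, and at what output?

AVC = 25 - 4Q + Q^2; min AVC = ¥21 at Q = 2. Since P = ¥41 ≥ min AVC, the firm produces.
MC = 25 - 8Q + 3Q^2. Setting P = MC and taking the root on the rising branch gives Q* = 4.
TR = 41·4 = 164. TC = 336 + 100 = 436. Profit = 164 − 436 = -¥272.
That loss of ¥272 beats the ¥336 the firm would lose by shutting down; producing recovers ¥64 of fixed cost.

Profit = -¥272 at Q = 4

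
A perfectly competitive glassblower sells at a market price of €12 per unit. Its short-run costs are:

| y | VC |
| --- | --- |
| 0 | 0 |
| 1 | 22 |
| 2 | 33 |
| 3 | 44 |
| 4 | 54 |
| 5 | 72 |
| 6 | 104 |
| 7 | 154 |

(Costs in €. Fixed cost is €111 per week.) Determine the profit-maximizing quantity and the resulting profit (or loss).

y = 0 (shut down); profit = -€111

Tabulate TR − TC: y=0: -111; y=1: -121; y=2: -120; y=3: -119; y=4: -117; y=5: -123; y=6: -143; y=7: -181.
Profit is highest at y = 0. Equivalently, the lowest AVC in the table is 54/4 ≈ €13.50 at y = 4, and P = €12 falls below it — price never covers variable cost, so the firm shuts down and loses only its fixed cost.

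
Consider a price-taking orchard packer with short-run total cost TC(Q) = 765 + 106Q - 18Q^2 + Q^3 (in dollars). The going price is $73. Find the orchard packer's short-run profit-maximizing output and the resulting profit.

Profit = -$281 at Q = 11

AVC = 106 - 18Q + Q^2 has its minimum $25 at Q = 9; price $73 clears that bar, so the firm operates.
MC = 106 - 36Q + 3Q^2. Setting P = MC and taking the root on the rising branch gives Q* = 11.
TR = 73·11 = 803. TC = 765 + 319 = 1084. Profit = 803 − 1084 = -$281.
Shutting down would mean losing the fixed cost of $765, so operating at a loss of $281 is better by $484.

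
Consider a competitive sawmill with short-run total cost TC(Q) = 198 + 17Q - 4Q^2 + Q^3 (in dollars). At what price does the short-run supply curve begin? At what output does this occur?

The firm shuts down when price falls below the minimum of average variable cost. AVC = VC/Q = 17 - 4Q + Q^2.
At the minimum of AVC, MC = AVC. MC = 17 - 8Q + 3Q^2; setting MC = AVC gives 2Q^2 - 4Q = 0, so Q = 2. min AVC = 13.
The firm shuts down for any P below $13.

$13 per unit, at Q = 2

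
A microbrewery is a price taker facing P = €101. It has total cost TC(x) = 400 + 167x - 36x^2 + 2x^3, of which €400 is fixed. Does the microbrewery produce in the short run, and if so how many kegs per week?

Produce at x = 11

From TC, MC = TC'(x) = 167 - 72x + 6x^2 and AVC = VC/x = 167 - 36x + 2x^2.
AVC is minimized where dAVC/dx = -36 + 4x = 0, at x = 9; min AVC = 167 - 36·9 + 2·9^2 = €5.
Since P = €101 ≥ min AVC = €5, price covers variable cost and the firm should produce.
Set P = MC: 101 = 167 - 72x + 6x^2 → 66 - 72x + 6x^2 = 0. The roots are x = 1 and x = 11; the profit-maximizing output is on the rising part of MC, so x* = 11.
Check: AVC at x = 11 is €13 ≤ P, so revenue covers variable cost.
Profit = P·x − TC = 101·11 − 543 = €568.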